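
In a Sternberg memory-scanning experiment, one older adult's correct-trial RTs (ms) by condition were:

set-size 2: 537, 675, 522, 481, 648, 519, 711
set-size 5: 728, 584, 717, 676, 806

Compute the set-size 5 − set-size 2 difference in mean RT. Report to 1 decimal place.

M(set-size 2) = 4093/7 = 584.714
M(set-size 5) = 3511/5 = 702.200
Difference = 702.200 − 584.714 = 117.486 ms

117.5 ms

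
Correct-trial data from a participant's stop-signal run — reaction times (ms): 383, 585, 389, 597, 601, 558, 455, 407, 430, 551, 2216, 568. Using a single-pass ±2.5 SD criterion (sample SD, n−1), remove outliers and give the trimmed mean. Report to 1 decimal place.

n = 12, ΣRT = 7740, M = 645.000
Σ(x−M)² = 2771364.00; s = √(2771364.00/11) = 501.938
Cutoffs: 645.000 ± 2.5·501.938 → [-609.8, 1899.8]
Outside: 2216 → excluded.
Retained (n=11): Σ = 5524, mean = 5524/11 = 502.182

502.2 ms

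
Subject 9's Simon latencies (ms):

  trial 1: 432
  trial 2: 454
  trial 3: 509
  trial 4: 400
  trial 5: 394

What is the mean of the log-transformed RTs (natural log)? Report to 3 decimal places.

6.077

ln(RT): 6.0684, 6.1181, 6.2324, 5.9915, 5.9764
Σ ln(RT) = 30.3868
Mean = 30.3868/5 = 6.07736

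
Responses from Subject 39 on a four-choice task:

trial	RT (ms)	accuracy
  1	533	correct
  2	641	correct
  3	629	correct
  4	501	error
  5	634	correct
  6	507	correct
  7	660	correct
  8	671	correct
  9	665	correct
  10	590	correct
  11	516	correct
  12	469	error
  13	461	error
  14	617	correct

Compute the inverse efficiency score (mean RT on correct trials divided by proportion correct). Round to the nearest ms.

Correct trials (n=11): 533, 641, 629, 634, 507, 660, 671, 665, 590, 516, 617
Mean correct RT = 6663/11 = 605.7273 ms
Proportion correct = 11/14
IES = 605.7273 / (11/14) = 770.926 ms

771 ms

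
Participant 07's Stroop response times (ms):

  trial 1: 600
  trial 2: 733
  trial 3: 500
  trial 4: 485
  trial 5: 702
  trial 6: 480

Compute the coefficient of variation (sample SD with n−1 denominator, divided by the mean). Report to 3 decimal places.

n = 6, Σ = 3500, M = 583.3333
Σ(x−M)² = 64051.333; s = √(64051.333/5) = 113.1824
CV = 113.1824 / 583.3333 = 0.19403

0.194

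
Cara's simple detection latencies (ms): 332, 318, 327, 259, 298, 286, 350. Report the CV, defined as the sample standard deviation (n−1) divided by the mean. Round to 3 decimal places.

0.100

n = 7, Σ = 2170, M = 310.0000
Σ(x−M)² = 5758.000; s = √(5758.000/6) = 30.9785
CV = 30.9785 / 310.0000 = 0.09993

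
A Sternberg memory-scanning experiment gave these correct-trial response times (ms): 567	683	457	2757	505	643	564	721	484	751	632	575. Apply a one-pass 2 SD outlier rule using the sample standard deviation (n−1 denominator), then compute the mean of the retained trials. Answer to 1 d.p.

598.4 ms

n = 12, ΣRT = 9339, M = 778.250
Σ(x−M)² = 4364516.25; s = √(4364516.25/11) = 629.900
Cutoffs: 778.250 ± 2·629.900 → [-481.6, 2038.1]
Outside: 2757 → excluded.
Retained (n=11): Σ = 6582, mean = 6582/11 = 598.364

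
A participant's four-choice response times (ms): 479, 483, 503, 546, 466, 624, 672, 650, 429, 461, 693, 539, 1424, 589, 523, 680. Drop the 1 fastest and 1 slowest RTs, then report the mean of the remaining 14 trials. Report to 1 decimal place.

564.9 ms

Sorted: 429, 461, 466, 479, 483, 503, 523, 539, 546, 589, 624, 650, 672, 680, 693, 1424
Drop lowest 1 (429) and highest 1 (1424)
Remaining (n=14): Σ = 7908, mean = 7908/14 = 564.857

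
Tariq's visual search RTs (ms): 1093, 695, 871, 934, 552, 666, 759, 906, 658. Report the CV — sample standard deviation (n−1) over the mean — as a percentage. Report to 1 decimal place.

21.5%

n = 9, Σ = 7134, M = 792.6667
Σ(x−M)² = 231928.000; s = √(231928.000/8) = 170.2674
CV = 170.2674 / 792.6667 = 0.21480 = 21.480%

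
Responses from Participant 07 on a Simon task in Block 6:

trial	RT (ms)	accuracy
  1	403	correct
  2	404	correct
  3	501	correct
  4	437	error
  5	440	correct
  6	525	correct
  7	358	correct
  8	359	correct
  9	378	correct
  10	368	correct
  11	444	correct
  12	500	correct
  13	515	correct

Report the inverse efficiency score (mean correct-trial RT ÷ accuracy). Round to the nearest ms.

Correct trials (n=12): 403, 404, 501, 440, 525, 358, 359, 378, 368, 444, 500, 515
Mean correct RT = 5195/12 = 432.9167 ms
Proportion correct = 12/13
IES = 432.9167 / (12/13) = 468.993 ms

469 ms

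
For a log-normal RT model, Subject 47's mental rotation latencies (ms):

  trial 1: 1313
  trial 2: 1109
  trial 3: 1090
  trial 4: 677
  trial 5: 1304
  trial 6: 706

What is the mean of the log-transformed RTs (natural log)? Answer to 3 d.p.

ln(RT): 7.1801, 7.0112, 6.9939, 6.5177, 7.1732, 6.5596
Σ ln(RT) = 41.4357
Mean = 41.4357/6 = 6.90595

6.906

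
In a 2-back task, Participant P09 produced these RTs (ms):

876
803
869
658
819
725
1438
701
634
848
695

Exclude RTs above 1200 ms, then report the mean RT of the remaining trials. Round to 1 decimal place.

762.8 ms

Excluded: 1438
Retained (n=10): Σ = 7628
Mean = 7628/10 = 762.8000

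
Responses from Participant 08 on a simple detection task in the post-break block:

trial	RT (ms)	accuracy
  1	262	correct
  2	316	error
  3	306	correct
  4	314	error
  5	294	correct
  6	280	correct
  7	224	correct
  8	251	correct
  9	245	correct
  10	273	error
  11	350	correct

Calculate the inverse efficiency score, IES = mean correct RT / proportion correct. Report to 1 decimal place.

380.2 ms

Correct trials (n=8): 262, 306, 294, 280, 224, 251, 245, 350
Mean correct RT = 2212/8 = 276.5000 ms
Proportion correct = 8/11
IES = 276.5000 / (8/11) = 380.188 ms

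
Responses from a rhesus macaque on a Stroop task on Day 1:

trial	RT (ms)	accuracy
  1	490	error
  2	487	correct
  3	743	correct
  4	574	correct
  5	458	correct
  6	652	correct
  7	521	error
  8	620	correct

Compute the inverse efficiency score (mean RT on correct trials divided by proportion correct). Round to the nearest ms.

785 ms

Correct trials (n=6): 487, 743, 574, 458, 652, 620
Mean correct RT = 3534/6 = 589.0000 ms
Proportion correct = 6/8
IES = 589.0000 / (6/8) = 785.333 ms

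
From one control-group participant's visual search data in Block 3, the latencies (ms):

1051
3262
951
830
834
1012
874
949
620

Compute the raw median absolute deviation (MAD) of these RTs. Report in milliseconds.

Sorted: 620, 830, 834, 874, 949, 951, 1012, 1051, 3262 → median = 949
|x − 949|: 102, 2313, 2, 119, 115, 63, 75, 0, 329
Sorted deviations: 0, 2, 63, 75, 102, 115, 119, 329, 2313 → MAD = 102

102 ms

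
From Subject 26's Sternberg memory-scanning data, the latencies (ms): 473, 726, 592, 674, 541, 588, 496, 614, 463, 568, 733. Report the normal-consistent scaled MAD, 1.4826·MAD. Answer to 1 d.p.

127.5 ms

Sorted: 463, 473, 496, 541, 568, 588, 592, 614, 674, 726, 733 → median = 588
|x − 588| sorted: 0, 4, 20, 26, 47, 86, 92, 115, 125, 138, 145 → MAD = 86
Robust SD ≈ 1.4826 × 86 = 127.504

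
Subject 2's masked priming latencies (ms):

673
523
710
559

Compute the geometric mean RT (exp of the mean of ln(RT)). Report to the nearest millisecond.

ln(RT): 6.5117, 6.2596, 6.5653, 6.3261
Mean ln(RT) = 25.6627/4 = 6.41569
Geometric mean = exp(6.41569) = 611.36 ms

611 ms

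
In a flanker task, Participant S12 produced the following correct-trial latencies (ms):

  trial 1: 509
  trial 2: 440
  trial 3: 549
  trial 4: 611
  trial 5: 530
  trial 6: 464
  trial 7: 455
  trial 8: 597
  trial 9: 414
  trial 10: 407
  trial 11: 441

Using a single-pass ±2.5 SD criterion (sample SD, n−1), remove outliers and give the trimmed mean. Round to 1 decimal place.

492.5 ms

n = 11, ΣRT = 5417, M = 492.455
Σ(x−M)² = 50932.73; s = √(50932.73/10) = 71.367
Cutoffs: 492.455 ± 2.5·71.367 → [314.0, 670.9]
No RTs fall outside the cutoffs; all 11 retained. Mean = 5417/11 = 492.455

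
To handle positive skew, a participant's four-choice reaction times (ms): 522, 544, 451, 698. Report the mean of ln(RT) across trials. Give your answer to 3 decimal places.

ln(RT): 6.2577, 6.2989, 6.1115, 6.5482
Σ ln(RT) = 25.2163
Mean = 25.2163/4 = 6.30408

6.304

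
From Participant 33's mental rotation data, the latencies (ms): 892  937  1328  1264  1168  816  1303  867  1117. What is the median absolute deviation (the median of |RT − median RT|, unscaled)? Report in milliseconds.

186 ms

Sorted: 816, 867, 892, 937, 1117, 1168, 1264, 1303, 1328 → median = 1117
|x − 1117|: 225, 180, 211, 147, 51, 301, 186, 250, 0
Sorted deviations: 0, 51, 147, 180, 186, 211, 225, 250, 301 → MAD = 186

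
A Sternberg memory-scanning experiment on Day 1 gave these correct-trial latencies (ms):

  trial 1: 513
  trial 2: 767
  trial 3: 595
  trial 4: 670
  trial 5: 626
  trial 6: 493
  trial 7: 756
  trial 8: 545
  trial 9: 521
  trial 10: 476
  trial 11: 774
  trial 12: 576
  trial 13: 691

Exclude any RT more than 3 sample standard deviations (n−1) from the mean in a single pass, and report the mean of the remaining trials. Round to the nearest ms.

n = 13, ΣRT = 8003, M = 615.615
Σ(x−M)² = 137449.08; s = √(137449.08/12) = 107.024
Cutoffs: 615.615 ± 3·107.024 → [294.5, 936.7]
No RTs fall outside the cutoffs; all 13 retained. Mean = 8003/13 = 615.615

616 ms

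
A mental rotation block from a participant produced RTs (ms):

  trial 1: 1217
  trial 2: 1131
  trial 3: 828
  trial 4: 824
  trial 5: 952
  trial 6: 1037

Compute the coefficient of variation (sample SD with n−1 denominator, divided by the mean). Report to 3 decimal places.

n = 6, Σ = 5989, M = 998.1667
Σ(x−M)² = 128462.833; s = √(128462.833/5) = 160.2890
CV = 160.2890 / 998.1667 = 0.16058

0.161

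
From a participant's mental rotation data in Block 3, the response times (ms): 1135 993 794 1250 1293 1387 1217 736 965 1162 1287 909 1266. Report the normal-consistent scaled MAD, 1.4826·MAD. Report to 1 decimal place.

194.2 ms

Sorted: 736, 794, 909, 965, 993, 1135, 1162, 1217, 1250, 1266, 1287, 1293, 1387 → median = 1162
|x − 1162| sorted: 0, 27, 55, 88, 104, 125, 131, 169, 197, 225, 253, 368, 426 → MAD = 131
Robust SD ≈ 1.4826 × 131 = 194.221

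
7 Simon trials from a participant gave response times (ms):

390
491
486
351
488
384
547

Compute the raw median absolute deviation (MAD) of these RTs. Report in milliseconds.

Sorted: 351, 384, 390, 486, 488, 491, 547 → median = 486
|x − 486|: 96, 5, 0, 135, 2, 102, 61
Sorted deviations: 0, 2, 5, 61, 96, 102, 135 → MAD = 61

61 ms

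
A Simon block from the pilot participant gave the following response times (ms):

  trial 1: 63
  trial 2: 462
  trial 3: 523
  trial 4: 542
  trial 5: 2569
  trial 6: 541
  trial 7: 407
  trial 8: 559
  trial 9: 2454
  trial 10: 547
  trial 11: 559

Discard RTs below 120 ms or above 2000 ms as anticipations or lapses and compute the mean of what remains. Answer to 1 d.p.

Excluded: 63, 2454, 2569
Retained (n=8): Σ = 4140
Mean = 4140/8 = 517.5000

517.5 ms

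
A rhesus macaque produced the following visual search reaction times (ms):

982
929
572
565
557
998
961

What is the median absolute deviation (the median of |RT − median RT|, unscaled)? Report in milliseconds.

69 ms

Sorted: 557, 565, 572, 929, 961, 982, 998 → median = 929
|x − 929|: 53, 0, 357, 364, 372, 69, 32
Sorted deviations: 0, 32, 53, 69, 357, 364, 372 → MAD = 69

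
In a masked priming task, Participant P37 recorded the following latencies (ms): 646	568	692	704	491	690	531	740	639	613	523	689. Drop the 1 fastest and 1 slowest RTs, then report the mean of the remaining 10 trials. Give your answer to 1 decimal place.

629.5 ms

Sorted: 491, 523, 531, 568, 613, 639, 646, 689, 690, 692, 704, 740
Drop lowest 1 (491) and highest 1 (740)
Remaining (n=10): Σ = 6295, mean = 6295/10 = 629.500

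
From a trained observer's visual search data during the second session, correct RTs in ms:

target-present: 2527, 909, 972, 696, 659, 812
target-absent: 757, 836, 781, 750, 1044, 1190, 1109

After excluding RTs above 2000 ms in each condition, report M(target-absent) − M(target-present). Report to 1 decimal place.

target-present: exclude 2527
M(target-present) = 4048/5 = 809.600
M(target-absent) = 6467/7 = 923.857
Difference = 923.857 − 809.600 = 114.257 ms

114.3 ms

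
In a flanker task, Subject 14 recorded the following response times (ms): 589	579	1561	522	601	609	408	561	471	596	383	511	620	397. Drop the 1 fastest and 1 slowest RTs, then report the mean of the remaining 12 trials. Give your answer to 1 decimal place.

538.7 ms

Sorted: 383, 397, 408, 471, 511, 522, 561, 579, 589, 596, 601, 609, 620, 1561
Drop lowest 1 (383) and highest 1 (1561)
Remaining (n=12): Σ = 6464, mean = 6464/12 = 538.667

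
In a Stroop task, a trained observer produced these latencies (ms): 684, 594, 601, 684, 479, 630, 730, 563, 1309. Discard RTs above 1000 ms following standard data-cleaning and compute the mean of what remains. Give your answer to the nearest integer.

621 ms

Excluded: 1309
Retained (n=8): Σ = 4965
Mean = 4965/8 = 620.6250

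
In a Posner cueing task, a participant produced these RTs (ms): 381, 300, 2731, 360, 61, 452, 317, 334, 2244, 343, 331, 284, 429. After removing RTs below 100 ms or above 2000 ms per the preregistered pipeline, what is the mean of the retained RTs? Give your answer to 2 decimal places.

353.10 ms

Excluded: 61, 2244, 2731
Retained (n=10): Σ = 3531
Mean = 3531/10 = 353.1000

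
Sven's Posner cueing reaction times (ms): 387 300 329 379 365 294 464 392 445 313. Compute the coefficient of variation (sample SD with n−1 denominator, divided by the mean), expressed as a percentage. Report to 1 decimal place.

16.0%

n = 10, Σ = 3668, M = 366.8000
Σ(x−M)² = 30843.600; s = √(30843.600/9) = 58.5412
CV = 58.5412 / 366.8000 = 0.15960 = 15.960%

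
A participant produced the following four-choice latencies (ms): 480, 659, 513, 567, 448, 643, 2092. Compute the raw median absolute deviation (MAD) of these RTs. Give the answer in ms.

87 ms

Sorted: 448, 480, 513, 567, 643, 659, 2092 → median = 567
|x − 567|: 87, 92, 54, 0, 119, 76, 1525
Sorted deviations: 0, 54, 76, 87, 92, 119, 1525 → MAD = 87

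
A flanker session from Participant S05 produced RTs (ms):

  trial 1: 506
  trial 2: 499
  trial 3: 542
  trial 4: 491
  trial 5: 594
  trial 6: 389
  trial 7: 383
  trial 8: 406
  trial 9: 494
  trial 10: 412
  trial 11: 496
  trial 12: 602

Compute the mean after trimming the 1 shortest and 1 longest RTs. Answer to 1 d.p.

482.9 ms

Sorted: 383, 389, 406, 412, 491, 494, 496, 499, 506, 542, 594, 602
Drop lowest 1 (383) and highest 1 (602)
Remaining (n=10): Σ = 4829, mean = 4829/10 = 482.900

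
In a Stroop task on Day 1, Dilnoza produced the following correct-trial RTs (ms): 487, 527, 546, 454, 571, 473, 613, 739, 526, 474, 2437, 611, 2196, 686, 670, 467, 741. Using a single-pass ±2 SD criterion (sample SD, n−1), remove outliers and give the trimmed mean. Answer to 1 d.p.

572.3 ms

n = 17, ΣRT = 13218, M = 777.529
Σ(x−M)² = 5536130.24; s = √(5536130.24/16) = 588.225
Cutoffs: 777.529 ± 2·588.225 → [-398.9, 1954.0]
Outside: 2196, 2437 → excluded.
Retained (n=15): Σ = 8585, mean = 8585/15 = 572.333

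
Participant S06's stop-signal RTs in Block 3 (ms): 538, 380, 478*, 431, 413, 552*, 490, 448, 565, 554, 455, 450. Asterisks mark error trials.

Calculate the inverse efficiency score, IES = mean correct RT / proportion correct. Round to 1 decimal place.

Correct trials (n=10): 538, 380, 431, 413, 490, 448, 565, 554, 455, 450
Mean correct RT = 4724/10 = 472.4000 ms
Proportion correct = 10/12
IES = 472.4000 / (10/12) = 566.880 ms

566.9 ms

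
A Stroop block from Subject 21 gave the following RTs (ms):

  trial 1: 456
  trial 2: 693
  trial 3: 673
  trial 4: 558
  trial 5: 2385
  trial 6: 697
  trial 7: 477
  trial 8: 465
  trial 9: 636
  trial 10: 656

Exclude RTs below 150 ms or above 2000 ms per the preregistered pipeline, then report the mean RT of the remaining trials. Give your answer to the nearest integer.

Excluded: 2385
Retained (n=9): Σ = 5311
Mean = 5311/9 = 590.1111

590 ms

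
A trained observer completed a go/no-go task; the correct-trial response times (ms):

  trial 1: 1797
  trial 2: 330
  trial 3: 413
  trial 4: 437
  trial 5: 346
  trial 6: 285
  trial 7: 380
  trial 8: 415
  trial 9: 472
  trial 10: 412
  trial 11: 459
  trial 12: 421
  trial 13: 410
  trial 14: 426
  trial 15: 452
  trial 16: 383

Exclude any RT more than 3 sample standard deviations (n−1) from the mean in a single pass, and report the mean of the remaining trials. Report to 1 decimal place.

n = 16, ΣRT = 7838, M = 489.875
Σ(x−M)² = 1858591.75; s = √(1858591.75/15) = 352.003
Cutoffs: 489.875 ± 3·352.003 → [-566.1, 1545.9]
Outside: 1797 → excluded.
Retained (n=15): Σ = 6041, mean = 6041/15 = 402.733

402.7 ms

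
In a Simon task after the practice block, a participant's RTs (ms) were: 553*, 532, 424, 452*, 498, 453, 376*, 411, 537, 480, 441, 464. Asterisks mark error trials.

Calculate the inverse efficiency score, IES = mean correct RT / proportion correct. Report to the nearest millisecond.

628 ms

Correct trials (n=9): 532, 424, 498, 453, 411, 537, 480, 441, 464
Mean correct RT = 4240/9 = 471.1111 ms
Proportion correct = 9/12
IES = 471.1111 / (9/12) = 628.148 ms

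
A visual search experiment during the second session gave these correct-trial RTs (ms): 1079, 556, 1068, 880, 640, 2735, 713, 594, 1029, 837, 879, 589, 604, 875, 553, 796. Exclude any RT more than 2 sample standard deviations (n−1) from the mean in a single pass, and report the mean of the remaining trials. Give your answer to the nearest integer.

779 ms

n = 16, ΣRT = 14427, M = 901.688
Σ(x−M)² = 4079623.44; s = √(4079623.44/15) = 521.512
Cutoffs: 901.688 ± 2·521.512 → [-141.3, 1944.7]
Outside: 2735 → excluded.
Retained (n=15): Σ = 11692, mean = 11692/15 = 779.467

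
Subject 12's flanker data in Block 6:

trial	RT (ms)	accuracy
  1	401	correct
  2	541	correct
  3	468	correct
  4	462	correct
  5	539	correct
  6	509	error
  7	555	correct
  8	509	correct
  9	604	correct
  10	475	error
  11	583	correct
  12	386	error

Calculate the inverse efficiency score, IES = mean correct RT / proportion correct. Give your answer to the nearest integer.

Correct trials (n=9): 401, 541, 468, 462, 539, 555, 509, 604, 583
Mean correct RT = 4662/9 = 518.0000 ms
Proportion correct = 9/12
IES = 518.0000 / (9/12) = 690.667 ms

691 ms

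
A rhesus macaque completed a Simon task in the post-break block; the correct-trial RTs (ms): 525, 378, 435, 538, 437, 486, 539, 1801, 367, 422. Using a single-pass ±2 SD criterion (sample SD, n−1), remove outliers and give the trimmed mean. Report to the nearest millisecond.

n = 10, ΣRT = 5928, M = 592.800
Σ(x−M)² = 1657119.60; s = √(1657119.60/9) = 429.097
Cutoffs: 592.800 ± 2·429.097 → [-265.4, 1451.0]
Outside: 1801 → excluded.
Retained (n=9): Σ = 4127, mean = 4127/9 = 458.556

459 ms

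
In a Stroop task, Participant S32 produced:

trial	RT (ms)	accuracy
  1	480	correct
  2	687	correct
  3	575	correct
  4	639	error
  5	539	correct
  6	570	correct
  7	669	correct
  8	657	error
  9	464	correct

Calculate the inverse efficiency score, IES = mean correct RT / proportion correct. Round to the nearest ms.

732 ms

Correct trials (n=7): 480, 687, 575, 539, 570, 669, 464
Mean correct RT = 3984/7 = 569.1429 ms
Proportion correct = 7/9
IES = 569.1429 / (7/9) = 731.755 ms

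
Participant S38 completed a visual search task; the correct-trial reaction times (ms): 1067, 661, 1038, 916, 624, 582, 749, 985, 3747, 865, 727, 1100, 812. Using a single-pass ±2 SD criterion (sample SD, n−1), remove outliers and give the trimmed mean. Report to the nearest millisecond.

844 ms

n = 13, ΣRT = 13873, M = 1067.154
Σ(x−M)² = 8132717.69; s = √(8132717.69/12) = 823.241
Cutoffs: 1067.154 ± 2·823.241 → [-579.3, 2713.6]
Outside: 3747 → excluded.
Retained (n=12): Σ = 10126, mean = 10126/12 = 843.833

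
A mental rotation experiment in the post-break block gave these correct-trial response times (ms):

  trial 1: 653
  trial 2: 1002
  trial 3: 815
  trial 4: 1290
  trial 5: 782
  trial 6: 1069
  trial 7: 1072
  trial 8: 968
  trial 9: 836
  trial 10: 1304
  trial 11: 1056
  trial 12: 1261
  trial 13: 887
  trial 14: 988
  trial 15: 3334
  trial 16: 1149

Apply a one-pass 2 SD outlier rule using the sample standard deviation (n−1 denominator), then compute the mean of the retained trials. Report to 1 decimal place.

1008.8 ms

n = 16, ΣRT = 18466, M = 1154.125
Σ(x−M)² = 5590397.75; s = √(5590397.75/15) = 610.486
Cutoffs: 1154.125 ± 2·610.486 → [-66.8, 2375.1]
Outside: 3334 → excluded.
Retained (n=15): Σ = 15132, mean = 15132/15 = 1008.800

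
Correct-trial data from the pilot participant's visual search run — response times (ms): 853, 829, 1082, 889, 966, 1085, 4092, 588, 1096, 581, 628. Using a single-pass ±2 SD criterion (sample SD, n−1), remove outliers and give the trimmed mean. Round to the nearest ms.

860 ms

n = 11, ΣRT = 12689, M = 1153.545
Σ(x−M)² = 9872306.73; s = √(9872306.73/10) = 993.595
Cutoffs: 1153.545 ± 2·993.595 → [-833.6, 3140.7]
Outside: 4092 → excluded.
Retained (n=10): Σ = 8597, mean = 8597/10 = 859.700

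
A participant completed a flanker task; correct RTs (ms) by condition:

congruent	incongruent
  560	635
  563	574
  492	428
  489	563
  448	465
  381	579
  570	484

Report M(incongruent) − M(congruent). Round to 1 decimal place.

M(congruent) = 3503/7 = 500.429
M(incongruent) = 3728/7 = 532.571
Difference = 532.571 − 500.429 = 32.143 ms

32.1 ms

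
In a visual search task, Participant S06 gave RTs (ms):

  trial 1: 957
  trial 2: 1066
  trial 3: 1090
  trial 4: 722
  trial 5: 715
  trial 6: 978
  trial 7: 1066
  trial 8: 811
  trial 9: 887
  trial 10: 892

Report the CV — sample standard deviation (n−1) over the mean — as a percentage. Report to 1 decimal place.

15.0%

n = 10, Σ = 9184, M = 918.4000
Σ(x−M)² = 171222.400; s = √(171222.400/9) = 137.9301
CV = 137.9301 / 918.4000 = 0.15019 = 15.019%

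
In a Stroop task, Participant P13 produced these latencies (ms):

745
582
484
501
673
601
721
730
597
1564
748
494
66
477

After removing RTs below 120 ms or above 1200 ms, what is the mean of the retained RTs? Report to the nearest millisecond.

613 ms

Excluded: 66, 1564
Retained (n=12): Σ = 7353
Mean = 7353/12 = 612.7500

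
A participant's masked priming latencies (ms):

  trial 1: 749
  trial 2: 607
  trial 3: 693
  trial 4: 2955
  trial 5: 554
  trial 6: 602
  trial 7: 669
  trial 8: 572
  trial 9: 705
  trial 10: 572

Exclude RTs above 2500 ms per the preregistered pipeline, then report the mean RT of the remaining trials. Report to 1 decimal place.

Excluded: 2955
Retained (n=9): Σ = 5723
Mean = 5723/9 = 635.8889

635.9 ms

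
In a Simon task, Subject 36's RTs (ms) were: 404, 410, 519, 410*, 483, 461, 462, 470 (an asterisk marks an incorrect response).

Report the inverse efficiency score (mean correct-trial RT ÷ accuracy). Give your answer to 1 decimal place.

523.9 ms

Correct trials (n=7): 404, 410, 519, 483, 461, 462, 470
Mean correct RT = 3209/7 = 458.4286 ms
Proportion correct = 7/8
IES = 458.4286 / (7/8) = 523.918 ms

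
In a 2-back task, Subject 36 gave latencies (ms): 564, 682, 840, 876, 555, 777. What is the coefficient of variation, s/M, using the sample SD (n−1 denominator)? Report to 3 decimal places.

n = 6, Σ = 4294, M = 715.6667
Σ(x−M)² = 94877.333; s = √(94877.333/5) = 137.7515
CV = 137.7515 / 715.6667 = 0.19248

0.192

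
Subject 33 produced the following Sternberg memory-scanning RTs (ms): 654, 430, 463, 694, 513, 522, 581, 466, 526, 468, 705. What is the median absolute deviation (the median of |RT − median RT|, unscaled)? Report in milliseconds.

59 ms

Sorted: 430, 463, 466, 468, 513, 522, 526, 581, 654, 694, 705 → median = 522
|x − 522|: 132, 92, 59, 172, 9, 0, 59, 56, 4, 54, 183
Sorted deviations: 0, 4, 9, 54, 56, 59, 59, 92, 132, 172, 183 → MAD = 59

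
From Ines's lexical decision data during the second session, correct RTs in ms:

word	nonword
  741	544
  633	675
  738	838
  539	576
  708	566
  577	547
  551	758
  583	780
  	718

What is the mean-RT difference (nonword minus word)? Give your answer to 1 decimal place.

33.1 ms

M(word) = 5070/8 = 633.750
M(nonword) = 6002/9 = 666.889
Difference = 666.889 − 633.750 = 33.139 ms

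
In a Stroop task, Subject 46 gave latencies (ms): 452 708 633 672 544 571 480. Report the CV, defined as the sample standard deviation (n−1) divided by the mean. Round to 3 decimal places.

0.166

n = 7, Σ = 4060, M = 580.0000
Σ(x−M)² = 55418.000; s = √(55418.000/6) = 96.1058
CV = 96.1058 / 580.0000 = 0.16570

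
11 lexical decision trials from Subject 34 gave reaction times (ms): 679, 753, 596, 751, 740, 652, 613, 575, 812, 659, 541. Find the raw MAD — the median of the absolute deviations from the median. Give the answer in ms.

81 ms

Sorted: 541, 575, 596, 613, 652, 659, 679, 740, 751, 753, 812 → median = 659
|x − 659|: 20, 94, 63, 92, 81, 7, 46, 84, 153, 0, 118
Sorted deviations: 0, 7, 20, 46, 63, 81, 84, 92, 94, 118, 153 → MAD = 81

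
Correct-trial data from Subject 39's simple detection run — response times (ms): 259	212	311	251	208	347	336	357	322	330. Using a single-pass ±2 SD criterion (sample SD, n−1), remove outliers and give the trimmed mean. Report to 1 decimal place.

293.3 ms

n = 10, ΣRT = 2933, M = 293.300
Σ(x−M)² = 28100.10; s = √(28100.10/9) = 55.877
Cutoffs: 293.300 ± 2·55.877 → [181.5, 405.1]
No RTs fall outside the cutoffs; all 10 retained. Mean = 2933/10 = 293.300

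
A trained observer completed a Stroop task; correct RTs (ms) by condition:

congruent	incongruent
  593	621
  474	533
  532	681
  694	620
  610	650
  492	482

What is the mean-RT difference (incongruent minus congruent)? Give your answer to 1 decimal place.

32.0 ms

M(congruent) = 3395/6 = 565.833
M(incongruent) = 3587/6 = 597.833
Difference = 597.833 − 565.833 = 32.000 ms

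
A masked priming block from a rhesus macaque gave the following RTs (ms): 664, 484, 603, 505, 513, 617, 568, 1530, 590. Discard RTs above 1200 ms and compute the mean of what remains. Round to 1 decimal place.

Excluded: 1530
Retained (n=8): Σ = 4544
Mean = 4544/8 = 568.0000

568.0 ms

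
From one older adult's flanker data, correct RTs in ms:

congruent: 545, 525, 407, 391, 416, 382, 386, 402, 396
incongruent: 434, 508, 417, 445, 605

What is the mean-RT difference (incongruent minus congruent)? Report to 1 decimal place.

54.0 ms

M(congruent) = 3850/9 = 427.778
M(incongruent) = 2409/5 = 481.800
Difference = 481.800 − 427.778 = 54.022 ms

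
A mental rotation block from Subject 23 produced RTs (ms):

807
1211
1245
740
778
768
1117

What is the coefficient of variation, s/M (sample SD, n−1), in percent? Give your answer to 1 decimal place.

23.9%

n = 7, Σ = 6666, M = 952.2857
Σ(x−M)² = 310255.429; s = √(310255.429/6) = 227.3967
CV = 227.3967 / 952.2857 = 0.23879 = 23.879%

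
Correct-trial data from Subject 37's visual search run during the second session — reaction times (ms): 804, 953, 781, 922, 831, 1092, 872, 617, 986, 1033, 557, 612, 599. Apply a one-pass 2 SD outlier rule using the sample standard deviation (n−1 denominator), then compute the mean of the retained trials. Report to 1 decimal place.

n = 13, ΣRT = 10659, M = 819.923
Σ(x−M)² = 382086.92; s = √(382086.92/12) = 178.439
Cutoffs: 819.923 ± 2·178.439 → [463.0, 1176.8]
No RTs fall outside the cutoffs; all 13 retained. Mean = 10659/13 = 819.923

819.9 ms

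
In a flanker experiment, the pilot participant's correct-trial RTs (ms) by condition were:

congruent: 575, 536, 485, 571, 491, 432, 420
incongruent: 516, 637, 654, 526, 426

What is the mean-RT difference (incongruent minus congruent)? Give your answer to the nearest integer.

50 ms

M(congruent) = 3510/7 = 501.429
M(incongruent) = 2759/5 = 551.800
Difference = 551.800 − 501.429 = 50.371 ms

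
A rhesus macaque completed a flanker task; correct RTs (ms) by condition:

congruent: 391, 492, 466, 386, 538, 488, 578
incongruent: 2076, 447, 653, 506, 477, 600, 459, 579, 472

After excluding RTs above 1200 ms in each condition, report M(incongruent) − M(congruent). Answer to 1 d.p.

47.1 ms

incongruent: exclude 2076
M(congruent) = 3339/7 = 477.000
M(incongruent) = 4193/8 = 524.125
Difference = 524.125 − 477.000 = 47.125 ms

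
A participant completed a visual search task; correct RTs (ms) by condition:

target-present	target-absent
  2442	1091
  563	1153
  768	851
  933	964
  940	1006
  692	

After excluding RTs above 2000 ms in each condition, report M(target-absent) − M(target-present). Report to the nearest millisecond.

target-present: exclude 2442
M(target-present) = 3896/5 = 779.200
M(target-absent) = 5065/5 = 1013.000
Difference = 1013.000 − 779.200 = 233.800 ms

234 ms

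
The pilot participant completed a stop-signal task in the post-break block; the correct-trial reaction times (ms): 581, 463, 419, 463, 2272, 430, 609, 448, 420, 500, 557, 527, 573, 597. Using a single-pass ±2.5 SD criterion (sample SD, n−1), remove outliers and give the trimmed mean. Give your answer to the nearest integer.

n = 14, ΣRT = 8859, M = 632.786
Σ(x−M)² = 2953596.36; s = √(2953596.36/13) = 476.655
Cutoffs: 632.786 ± 2.5·476.655 → [-558.9, 1824.4]
Outside: 2272 → excluded.
Retained (n=13): Σ = 6587, mean = 6587/13 = 506.692

507 ms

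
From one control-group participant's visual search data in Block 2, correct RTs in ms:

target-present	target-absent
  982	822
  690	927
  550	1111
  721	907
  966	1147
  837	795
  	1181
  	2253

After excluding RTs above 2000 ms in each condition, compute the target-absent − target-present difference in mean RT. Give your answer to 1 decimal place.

target-absent: exclude 2253
M(target-present) = 4746/6 = 791.000
M(target-absent) = 6890/7 = 984.286
Difference = 984.286 − 791.000 = 193.286 ms

193.3 ms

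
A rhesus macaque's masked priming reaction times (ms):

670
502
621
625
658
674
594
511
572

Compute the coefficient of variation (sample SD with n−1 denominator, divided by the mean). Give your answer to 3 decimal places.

0.107

n = 9, Σ = 5427, M = 603.0000
Σ(x−M)² = 33070.000; s = √(33070.000/8) = 64.2942
CV = 64.2942 / 603.0000 = 0.10662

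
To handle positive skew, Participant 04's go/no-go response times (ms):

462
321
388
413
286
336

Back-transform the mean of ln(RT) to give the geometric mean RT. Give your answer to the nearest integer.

ln(RT): 6.1356, 5.7714, 5.9610, 6.0234, 5.6560, 5.8171
Mean ln(RT) = 35.3646/6 = 5.89409
Geometric mean = exp(5.89409) = 362.89 ms

363 ms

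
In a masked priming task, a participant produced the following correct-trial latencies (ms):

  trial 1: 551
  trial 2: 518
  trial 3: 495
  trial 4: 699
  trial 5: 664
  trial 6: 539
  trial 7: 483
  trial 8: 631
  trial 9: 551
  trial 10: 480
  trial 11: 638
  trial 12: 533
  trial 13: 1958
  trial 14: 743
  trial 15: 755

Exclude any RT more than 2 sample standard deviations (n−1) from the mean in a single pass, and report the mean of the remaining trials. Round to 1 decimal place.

591.4 ms

n = 15, ΣRT = 10238, M = 682.533
Σ(x−M)² = 1861613.73; s = √(1861613.73/14) = 364.654
Cutoffs: 682.533 ± 2·364.654 → [-46.8, 1411.8]
Outside: 1958 → excluded.
Retained (n=14): Σ = 8280, mean = 8280/14 = 591.429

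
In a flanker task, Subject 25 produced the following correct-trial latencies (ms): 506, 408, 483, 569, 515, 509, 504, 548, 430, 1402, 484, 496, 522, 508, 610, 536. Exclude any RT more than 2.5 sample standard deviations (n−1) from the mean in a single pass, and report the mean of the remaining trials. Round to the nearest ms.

509 ms

n = 16, ΣRT = 9030, M = 564.375
Σ(x−M)² = 782589.75; s = √(782589.75/15) = 228.413
Cutoffs: 564.375 ± 2.5·228.413 → [-6.7, 1135.4]
Outside: 1402 → excluded.
Retained (n=15): Σ = 7628, mean = 7628/15 = 508.533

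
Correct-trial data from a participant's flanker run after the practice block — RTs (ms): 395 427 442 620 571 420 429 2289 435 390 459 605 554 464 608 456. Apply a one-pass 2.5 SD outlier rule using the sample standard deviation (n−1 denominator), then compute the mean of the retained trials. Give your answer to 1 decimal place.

485.0 ms

n = 16, ΣRT = 9564, M = 597.750
Σ(x−M)² = 3145083.00; s = √(3145083.00/15) = 457.900
Cutoffs: 597.750 ± 2.5·457.900 → [-547.0, 1742.5]
Outside: 2289 → excluded.
Retained (n=15): Σ = 7275, mean = 7275/15 = 485.000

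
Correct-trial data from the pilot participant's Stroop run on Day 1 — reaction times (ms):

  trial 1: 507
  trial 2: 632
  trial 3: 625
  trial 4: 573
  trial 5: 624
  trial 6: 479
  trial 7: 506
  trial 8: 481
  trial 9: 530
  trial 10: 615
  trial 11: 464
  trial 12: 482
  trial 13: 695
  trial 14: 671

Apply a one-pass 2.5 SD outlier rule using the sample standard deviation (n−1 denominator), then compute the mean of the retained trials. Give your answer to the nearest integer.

n = 14, ΣRT = 7884, M = 563.143
Σ(x−M)² = 81833.71; s = √(81833.71/13) = 79.340
Cutoffs: 563.143 ± 2.5·79.340 → [364.8, 761.5]
No RTs fall outside the cutoffs; all 14 retained. Mean = 7884/14 = 563.143

563 ms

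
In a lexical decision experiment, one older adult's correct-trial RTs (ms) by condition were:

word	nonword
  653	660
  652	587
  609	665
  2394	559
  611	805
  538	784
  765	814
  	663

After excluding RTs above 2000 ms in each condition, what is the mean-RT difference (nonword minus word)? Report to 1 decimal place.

word: exclude 2394
M(word) = 3828/6 = 638.000
M(nonword) = 5537/8 = 692.125
Difference = 692.125 − 638.000 = 54.125 ms

54.1 ms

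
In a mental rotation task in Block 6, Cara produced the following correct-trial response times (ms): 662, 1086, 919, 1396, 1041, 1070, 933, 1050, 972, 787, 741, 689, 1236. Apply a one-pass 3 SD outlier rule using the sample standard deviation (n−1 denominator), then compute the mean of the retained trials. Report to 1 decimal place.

967.8 ms

n = 13, ΣRT = 12582, M = 967.846
Σ(x−M)² = 550797.69; s = √(550797.69/12) = 214.242
Cutoffs: 967.846 ± 3·214.242 → [325.1, 1610.6]
No RTs fall outside the cutoffs; all 13 retained. Mean = 12582/13 = 967.846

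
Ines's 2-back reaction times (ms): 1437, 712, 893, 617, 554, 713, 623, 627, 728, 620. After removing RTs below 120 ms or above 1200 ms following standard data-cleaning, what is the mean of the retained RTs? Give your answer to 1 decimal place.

Excluded: 1437
Retained (n=9): Σ = 6087
Mean = 6087/9 = 676.3333

676.3 ms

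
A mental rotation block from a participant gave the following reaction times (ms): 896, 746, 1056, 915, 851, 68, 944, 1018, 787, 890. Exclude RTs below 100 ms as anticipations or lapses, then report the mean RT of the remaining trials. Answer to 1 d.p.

Excluded: 68
Retained (n=9): Σ = 8103
Mean = 8103/9 = 900.3333

900.3 ms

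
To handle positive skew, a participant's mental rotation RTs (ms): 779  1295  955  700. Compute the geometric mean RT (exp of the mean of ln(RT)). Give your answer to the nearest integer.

ln(RT): 6.6580, 7.1663, 6.8617, 6.5511
Mean ln(RT) = 27.2371/4 = 6.80927
Geometric mean = exp(6.80927) = 906.21 ms

906 ms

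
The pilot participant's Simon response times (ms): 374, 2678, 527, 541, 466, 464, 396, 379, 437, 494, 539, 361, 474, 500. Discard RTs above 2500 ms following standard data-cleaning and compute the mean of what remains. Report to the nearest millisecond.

458 ms

Excluded: 2678
Retained (n=13): Σ = 5952
Mean = 5952/13 = 457.8462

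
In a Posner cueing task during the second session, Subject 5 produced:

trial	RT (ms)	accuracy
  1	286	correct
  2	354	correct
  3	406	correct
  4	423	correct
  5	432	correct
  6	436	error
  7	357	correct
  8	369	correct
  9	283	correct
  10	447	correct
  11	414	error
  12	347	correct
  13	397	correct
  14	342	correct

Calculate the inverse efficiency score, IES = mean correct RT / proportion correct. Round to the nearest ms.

432 ms

Correct trials (n=12): 286, 354, 406, 423, 432, 357, 369, 283, 447, 347, 397, 342
Mean correct RT = 4443/12 = 370.2500 ms
Proportion correct = 12/14
IES = 370.2500 / (12/14) = 431.958 ms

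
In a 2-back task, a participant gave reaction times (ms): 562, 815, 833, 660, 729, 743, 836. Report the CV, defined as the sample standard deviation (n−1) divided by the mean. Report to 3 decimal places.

n = 7, Σ = 5178, M = 739.7143
Σ(x−M)² = 61703.429; s = √(61703.429/6) = 101.4096
CV = 101.4096 / 739.7143 = 0.13709

0.137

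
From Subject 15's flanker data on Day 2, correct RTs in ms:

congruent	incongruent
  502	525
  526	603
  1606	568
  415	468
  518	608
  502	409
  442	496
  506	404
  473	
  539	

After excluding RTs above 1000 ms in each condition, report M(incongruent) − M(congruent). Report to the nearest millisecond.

congruent: exclude 1606
M(congruent) = 4423/9 = 491.444
M(incongruent) = 4081/8 = 510.125
Difference = 510.125 − 491.444 = 18.681 ms

19 ms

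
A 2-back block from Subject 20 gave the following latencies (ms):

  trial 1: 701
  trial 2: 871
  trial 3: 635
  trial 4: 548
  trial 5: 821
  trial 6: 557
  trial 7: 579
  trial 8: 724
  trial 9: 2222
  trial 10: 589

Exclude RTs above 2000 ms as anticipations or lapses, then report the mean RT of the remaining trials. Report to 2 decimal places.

Excluded: 2222
Retained (n=9): Σ = 6025
Mean = 6025/9 = 669.4444

669.44 ms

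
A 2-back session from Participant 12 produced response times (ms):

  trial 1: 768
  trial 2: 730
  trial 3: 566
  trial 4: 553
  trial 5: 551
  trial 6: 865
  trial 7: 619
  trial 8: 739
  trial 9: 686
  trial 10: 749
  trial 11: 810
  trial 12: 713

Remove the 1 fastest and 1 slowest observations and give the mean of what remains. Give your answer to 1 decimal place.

Sorted: 551, 553, 566, 619, 686, 713, 730, 739, 749, 768, 810, 865
Drop lowest 1 (551) and highest 1 (865)
Remaining (n=10): Σ = 6933, mean = 6933/10 = 693.300

693.3 ms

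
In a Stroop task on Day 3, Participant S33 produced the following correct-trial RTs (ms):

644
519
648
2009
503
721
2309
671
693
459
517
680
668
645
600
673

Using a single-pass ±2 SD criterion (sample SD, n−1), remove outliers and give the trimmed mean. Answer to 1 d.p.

617.2 ms

n = 16, ΣRT = 12959, M = 809.938
Σ(x−M)² = 4294470.94; s = √(4294470.94/15) = 535.068
Cutoffs: 809.938 ± 2·535.068 → [-260.2, 1880.1]
Outside: 2009, 2309 → excluded.
Retained (n=14): Σ = 8641, mean = 8641/14 = 617.214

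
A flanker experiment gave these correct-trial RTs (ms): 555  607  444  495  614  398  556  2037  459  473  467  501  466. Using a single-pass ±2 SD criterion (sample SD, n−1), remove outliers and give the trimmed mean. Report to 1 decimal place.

n = 13, ΣRT = 8072, M = 620.923
Σ(x−M)² = 2221104.92; s = √(2221104.92/12) = 430.223
Cutoffs: 620.923 ± 2·430.223 → [-239.5, 1481.4]
Outside: 2037 → excluded.
Retained (n=12): Σ = 6035, mean = 6035/12 = 502.917

502.9 ms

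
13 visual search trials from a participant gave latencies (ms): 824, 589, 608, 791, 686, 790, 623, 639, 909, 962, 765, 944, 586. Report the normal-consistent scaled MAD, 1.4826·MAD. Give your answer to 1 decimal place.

210.5 ms

Sorted: 586, 589, 608, 623, 639, 686, 765, 790, 791, 824, 909, 944, 962 → median = 765
|x − 765| sorted: 0, 25, 26, 59, 79, 126, 142, 144, 157, 176, 179, 179, 197 → MAD = 142
Robust SD ≈ 1.4826 × 142 = 210.529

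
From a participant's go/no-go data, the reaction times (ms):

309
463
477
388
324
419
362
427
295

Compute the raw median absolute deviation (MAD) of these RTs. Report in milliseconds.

64 ms

Sorted: 295, 309, 324, 362, 388, 419, 427, 463, 477 → median = 388
|x − 388|: 79, 75, 89, 0, 64, 31, 26, 39, 93
Sorted deviations: 0, 26, 31, 39, 64, 75, 79, 89, 93 → MAD = 64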